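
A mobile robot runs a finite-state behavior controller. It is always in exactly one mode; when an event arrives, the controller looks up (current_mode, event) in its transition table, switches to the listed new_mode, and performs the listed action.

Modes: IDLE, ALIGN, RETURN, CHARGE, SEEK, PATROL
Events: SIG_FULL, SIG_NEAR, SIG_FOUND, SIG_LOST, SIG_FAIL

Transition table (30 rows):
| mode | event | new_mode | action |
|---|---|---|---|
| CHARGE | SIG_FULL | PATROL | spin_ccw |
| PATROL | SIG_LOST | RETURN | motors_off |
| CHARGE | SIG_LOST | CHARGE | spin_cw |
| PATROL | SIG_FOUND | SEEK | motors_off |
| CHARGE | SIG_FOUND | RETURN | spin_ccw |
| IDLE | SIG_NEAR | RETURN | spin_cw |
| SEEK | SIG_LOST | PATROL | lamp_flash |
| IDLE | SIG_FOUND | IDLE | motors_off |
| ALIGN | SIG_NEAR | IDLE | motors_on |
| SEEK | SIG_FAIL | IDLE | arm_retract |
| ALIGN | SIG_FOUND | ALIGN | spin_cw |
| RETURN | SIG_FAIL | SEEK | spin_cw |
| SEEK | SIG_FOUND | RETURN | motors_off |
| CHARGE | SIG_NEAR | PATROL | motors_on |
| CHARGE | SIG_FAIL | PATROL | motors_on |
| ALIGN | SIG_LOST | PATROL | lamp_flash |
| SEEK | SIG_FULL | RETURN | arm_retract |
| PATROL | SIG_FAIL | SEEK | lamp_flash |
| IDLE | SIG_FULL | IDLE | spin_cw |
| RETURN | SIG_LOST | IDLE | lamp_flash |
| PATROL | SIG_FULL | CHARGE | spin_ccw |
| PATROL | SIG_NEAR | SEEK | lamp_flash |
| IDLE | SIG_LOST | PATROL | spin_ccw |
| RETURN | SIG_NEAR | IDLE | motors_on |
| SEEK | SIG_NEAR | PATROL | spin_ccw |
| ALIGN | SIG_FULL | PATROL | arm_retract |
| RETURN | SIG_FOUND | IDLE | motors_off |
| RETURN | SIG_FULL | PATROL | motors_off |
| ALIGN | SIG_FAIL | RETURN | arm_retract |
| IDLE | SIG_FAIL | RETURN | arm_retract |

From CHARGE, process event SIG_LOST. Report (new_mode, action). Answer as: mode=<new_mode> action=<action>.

current mode = CHARGE; filter table to that mode:
  (CHARGE, SIG_FULL) → (PATROL, spin_ccw)
  (CHARGE, SIG_LOST) → (CHARGE, spin_cw)  ← event matches
  (CHARGE, SIG_FOUND) → (RETURN, spin_ccw)
  (CHARGE, SIG_NEAR) → (PATROL, motors_on)
  (CHARGE, SIG_FAIL) → (PATROL, motors_on)
event = SIG_LOST selects (CHARGE, spin_cw)

mode=CHARGE action=spin_cw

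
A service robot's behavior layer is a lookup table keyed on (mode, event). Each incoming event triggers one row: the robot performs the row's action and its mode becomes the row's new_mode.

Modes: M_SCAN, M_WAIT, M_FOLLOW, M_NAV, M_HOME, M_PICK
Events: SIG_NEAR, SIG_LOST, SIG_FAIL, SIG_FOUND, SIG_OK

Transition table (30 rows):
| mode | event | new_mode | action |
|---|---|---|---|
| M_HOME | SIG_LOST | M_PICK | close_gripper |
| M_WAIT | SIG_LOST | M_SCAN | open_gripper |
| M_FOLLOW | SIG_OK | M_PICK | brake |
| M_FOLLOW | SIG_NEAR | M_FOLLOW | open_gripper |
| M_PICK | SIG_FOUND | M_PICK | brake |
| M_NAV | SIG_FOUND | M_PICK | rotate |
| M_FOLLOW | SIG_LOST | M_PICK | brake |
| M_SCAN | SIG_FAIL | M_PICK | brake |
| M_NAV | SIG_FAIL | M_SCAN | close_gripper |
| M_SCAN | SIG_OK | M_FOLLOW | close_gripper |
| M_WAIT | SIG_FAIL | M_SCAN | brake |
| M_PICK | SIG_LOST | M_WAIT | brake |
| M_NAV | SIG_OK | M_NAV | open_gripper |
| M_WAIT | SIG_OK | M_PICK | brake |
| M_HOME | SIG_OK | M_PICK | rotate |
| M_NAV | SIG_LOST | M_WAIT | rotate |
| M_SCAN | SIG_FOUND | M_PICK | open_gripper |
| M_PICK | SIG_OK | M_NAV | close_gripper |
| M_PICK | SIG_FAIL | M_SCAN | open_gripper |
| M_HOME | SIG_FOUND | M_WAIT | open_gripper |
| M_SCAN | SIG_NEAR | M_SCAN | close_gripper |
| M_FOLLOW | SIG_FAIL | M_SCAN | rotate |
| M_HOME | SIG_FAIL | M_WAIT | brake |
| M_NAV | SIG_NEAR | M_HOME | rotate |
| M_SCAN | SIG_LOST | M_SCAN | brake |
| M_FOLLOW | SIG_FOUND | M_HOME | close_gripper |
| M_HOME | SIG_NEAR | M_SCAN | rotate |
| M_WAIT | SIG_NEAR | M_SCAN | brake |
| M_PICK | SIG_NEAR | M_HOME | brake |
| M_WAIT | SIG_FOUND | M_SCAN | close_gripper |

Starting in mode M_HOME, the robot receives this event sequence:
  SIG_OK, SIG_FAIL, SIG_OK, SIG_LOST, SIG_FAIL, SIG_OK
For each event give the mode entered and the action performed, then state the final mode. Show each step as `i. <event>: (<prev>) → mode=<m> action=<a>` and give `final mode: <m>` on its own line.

final mode: M_FOLLOW

1. SIG_OK: (M_HOME) → mode=M_PICK action=rotate
2. SIG_FAIL: (M_PICK) → mode=M_SCAN action=open_gripper
3. SIG_OK: (M_SCAN) → mode=M_FOLLOW action=close_gripper
4. SIG_LOST: (M_FOLLOW) → mode=M_PICK action=brake
5. SIG_FAIL: (M_PICK) → mode=M_SCAN action=open_gripper
6. SIG_OK: (M_SCAN) → mode=M_FOLLOW action=close_gripper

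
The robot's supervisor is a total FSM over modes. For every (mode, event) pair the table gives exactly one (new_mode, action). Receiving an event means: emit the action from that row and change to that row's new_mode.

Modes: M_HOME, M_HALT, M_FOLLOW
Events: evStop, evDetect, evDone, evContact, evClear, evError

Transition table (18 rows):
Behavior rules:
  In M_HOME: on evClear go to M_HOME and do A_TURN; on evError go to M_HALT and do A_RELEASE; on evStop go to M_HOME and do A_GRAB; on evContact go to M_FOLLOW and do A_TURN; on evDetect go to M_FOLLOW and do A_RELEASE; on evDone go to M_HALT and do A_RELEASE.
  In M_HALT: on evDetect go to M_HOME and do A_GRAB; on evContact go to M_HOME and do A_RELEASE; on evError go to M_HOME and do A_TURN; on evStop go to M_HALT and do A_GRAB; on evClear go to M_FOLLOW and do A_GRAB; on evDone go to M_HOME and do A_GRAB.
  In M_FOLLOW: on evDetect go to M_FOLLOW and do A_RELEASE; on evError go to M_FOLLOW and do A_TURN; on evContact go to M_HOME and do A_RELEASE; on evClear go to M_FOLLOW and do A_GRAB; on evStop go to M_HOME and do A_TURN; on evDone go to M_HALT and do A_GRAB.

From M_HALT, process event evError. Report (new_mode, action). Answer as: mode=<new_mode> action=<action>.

mode=M_HOME action=A_TURN

current mode = M_HALT; filter table to that mode:
  (M_HALT, evDetect) → (M_HOME, A_GRAB)
  (M_HALT, evContact) → (M_HOME, A_RELEASE)
  (M_HALT, evError) → (M_HOME, A_TURN)  ← event matches
  (M_HALT, evStop) → (M_HALT, A_GRAB)
  (M_HALT, evClear) → (M_FOLLOW, A_GRAB)
  (M_HALT, evDone) → (M_HOME, A_GRAB)
event = evError selects (M_HOME, A_TURN)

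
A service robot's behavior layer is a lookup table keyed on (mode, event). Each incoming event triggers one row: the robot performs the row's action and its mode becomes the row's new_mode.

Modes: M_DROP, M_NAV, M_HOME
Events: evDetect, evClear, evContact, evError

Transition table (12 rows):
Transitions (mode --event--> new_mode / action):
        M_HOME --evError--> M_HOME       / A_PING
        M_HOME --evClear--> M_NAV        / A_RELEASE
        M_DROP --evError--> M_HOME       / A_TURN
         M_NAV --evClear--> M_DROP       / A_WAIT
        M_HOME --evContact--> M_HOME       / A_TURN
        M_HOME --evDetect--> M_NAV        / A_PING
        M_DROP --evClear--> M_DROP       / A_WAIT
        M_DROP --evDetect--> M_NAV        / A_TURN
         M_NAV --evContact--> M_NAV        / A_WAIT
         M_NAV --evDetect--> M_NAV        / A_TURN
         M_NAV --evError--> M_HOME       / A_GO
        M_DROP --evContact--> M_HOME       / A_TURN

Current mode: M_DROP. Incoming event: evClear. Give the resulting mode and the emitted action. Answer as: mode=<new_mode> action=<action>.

mode=M_DROP action=A_WAIT

current mode = M_DROP; filter table to that mode:
  (M_DROP, evError) → (M_HOME, A_TURN)
  (M_DROP, evClear) → (M_DROP, A_WAIT)  ← event matches
  (M_DROP, evDetect) → (M_NAV, A_TURN)
  (M_DROP, evContact) → (M_HOME, A_TURN)
event = evClear selects (M_DROP, A_WAIT)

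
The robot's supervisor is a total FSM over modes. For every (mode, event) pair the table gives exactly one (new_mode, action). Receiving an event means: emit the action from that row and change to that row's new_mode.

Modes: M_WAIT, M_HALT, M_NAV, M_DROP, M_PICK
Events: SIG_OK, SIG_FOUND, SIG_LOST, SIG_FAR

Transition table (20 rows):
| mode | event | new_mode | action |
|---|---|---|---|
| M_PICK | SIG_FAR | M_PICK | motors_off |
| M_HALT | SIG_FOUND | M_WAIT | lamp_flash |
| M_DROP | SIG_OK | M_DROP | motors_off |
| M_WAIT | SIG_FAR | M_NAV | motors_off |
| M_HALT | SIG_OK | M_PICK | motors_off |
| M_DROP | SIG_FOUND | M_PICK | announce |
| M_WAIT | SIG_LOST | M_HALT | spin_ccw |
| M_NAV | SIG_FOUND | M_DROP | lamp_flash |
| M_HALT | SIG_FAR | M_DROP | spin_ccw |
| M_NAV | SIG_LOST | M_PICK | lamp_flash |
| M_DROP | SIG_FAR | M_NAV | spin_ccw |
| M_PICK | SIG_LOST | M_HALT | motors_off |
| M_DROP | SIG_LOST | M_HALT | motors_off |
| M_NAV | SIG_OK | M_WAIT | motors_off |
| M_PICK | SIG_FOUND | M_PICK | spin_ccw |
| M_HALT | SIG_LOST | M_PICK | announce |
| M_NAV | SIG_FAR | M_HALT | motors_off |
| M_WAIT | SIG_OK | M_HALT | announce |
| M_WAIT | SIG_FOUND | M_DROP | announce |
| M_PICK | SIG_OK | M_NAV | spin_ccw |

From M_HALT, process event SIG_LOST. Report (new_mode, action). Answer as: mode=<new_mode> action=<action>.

current mode = M_HALT; filter table to that mode:
  (M_HALT, SIG_FOUND) → (M_WAIT, lamp_flash)
  (M_HALT, SIG_OK) → (M_PICK, motors_off)
  (M_HALT, SIG_FAR) → (M_DROP, spin_ccw)
  (M_HALT, SIG_LOST) → (M_PICK, announce)  ← event matches
event = SIG_LOST selects (M_PICK, announce)

mode=M_PICK action=announce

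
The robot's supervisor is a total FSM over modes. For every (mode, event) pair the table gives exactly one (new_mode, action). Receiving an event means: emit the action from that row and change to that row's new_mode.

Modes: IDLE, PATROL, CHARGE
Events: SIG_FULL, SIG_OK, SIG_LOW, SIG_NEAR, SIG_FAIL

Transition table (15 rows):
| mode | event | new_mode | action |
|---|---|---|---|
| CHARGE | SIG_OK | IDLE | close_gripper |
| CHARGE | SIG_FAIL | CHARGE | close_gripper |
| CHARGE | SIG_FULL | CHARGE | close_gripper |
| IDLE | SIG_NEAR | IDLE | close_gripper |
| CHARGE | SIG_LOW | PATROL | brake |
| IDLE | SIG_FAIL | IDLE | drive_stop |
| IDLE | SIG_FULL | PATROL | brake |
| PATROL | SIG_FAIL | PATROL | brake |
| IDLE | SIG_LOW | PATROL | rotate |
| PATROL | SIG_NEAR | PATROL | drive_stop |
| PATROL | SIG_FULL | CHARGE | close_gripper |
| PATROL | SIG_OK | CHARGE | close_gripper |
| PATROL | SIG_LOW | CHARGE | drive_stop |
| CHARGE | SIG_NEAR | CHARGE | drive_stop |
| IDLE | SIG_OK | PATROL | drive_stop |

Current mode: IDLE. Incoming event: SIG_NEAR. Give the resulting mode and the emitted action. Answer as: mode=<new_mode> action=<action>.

mode=IDLE action=close_gripper

current mode = IDLE; filter table to that mode:
  (IDLE, SIG_NEAR) → (IDLE, close_gripper)  ← event matches
  (IDLE, SIG_FAIL) → (IDLE, drive_stop)
  (IDLE, SIG_FULL) → (PATROL, brake)
  (IDLE, SIG_LOW) → (PATROL, rotate)
  (IDLE, SIG_OK) → (PATROL, drive_stop)
event = SIG_NEAR selects (IDLE, close_gripper)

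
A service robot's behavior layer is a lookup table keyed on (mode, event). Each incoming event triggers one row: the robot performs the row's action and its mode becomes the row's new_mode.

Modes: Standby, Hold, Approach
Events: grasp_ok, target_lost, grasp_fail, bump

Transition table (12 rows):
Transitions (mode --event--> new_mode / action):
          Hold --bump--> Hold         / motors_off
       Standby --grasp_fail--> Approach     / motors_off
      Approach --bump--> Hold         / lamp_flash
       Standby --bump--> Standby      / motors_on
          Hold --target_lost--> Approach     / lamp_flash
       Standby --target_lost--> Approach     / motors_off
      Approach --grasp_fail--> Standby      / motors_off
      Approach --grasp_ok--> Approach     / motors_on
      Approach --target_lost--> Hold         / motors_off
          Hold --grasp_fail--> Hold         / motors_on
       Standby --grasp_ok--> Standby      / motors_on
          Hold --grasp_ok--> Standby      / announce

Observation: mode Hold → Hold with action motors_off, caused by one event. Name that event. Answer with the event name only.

try grasp_ok: (Hold, grasp_ok) → (Standby, announce)
try target_lost: (Hold, target_lost) → (Approach, lamp_flash)
try grasp_fail: (Hold, grasp_fail) → (Hold, motors_on)
try bump: (Hold, bump) → (Hold, motors_off)  ← matches

bump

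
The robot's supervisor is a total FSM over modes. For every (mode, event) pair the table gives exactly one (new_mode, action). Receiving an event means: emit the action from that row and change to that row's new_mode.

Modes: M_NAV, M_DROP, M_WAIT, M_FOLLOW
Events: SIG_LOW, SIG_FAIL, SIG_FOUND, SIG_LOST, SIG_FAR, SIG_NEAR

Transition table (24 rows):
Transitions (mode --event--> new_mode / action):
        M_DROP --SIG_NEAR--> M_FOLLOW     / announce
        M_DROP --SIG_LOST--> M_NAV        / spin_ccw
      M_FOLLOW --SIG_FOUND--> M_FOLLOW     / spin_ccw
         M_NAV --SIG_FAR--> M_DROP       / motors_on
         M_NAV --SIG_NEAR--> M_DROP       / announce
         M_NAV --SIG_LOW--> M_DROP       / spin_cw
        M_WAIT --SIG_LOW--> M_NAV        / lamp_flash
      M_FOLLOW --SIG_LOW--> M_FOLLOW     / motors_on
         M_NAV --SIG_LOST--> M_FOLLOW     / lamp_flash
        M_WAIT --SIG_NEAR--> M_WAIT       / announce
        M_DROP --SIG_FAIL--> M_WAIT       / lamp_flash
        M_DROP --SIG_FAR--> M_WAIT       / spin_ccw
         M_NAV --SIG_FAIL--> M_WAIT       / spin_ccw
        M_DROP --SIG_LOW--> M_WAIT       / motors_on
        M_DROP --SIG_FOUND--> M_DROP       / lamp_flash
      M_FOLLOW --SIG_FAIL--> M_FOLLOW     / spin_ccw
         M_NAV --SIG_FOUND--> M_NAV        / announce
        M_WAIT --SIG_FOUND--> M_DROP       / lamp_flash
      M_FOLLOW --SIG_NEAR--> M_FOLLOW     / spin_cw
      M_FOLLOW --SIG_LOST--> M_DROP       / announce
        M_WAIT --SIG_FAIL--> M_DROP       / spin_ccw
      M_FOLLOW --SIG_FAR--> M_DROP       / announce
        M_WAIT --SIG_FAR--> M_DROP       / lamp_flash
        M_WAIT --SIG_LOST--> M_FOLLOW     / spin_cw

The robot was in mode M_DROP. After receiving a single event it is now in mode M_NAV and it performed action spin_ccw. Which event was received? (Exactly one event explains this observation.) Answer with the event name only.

try SIG_LOW: (M_DROP, SIG_LOW) → (M_WAIT, motors_on)
try SIG_FAIL: (M_DROP, SIG_FAIL) → (M_WAIT, lamp_flash)
try SIG_FOUND: (M_DROP, SIG_FOUND) → (M_DROP, lamp_flash)
try SIG_LOST: (M_DROP, SIG_LOST) → (M_NAV, spin_ccw)  ← matches
try SIG_FAR: (M_DROP, SIG_FAR) → (M_WAIT, spin_ccw)
try SIG_NEAR: (M_DROP, SIG_NEAR) → (M_FOLLOW, announce)

SIG_LOST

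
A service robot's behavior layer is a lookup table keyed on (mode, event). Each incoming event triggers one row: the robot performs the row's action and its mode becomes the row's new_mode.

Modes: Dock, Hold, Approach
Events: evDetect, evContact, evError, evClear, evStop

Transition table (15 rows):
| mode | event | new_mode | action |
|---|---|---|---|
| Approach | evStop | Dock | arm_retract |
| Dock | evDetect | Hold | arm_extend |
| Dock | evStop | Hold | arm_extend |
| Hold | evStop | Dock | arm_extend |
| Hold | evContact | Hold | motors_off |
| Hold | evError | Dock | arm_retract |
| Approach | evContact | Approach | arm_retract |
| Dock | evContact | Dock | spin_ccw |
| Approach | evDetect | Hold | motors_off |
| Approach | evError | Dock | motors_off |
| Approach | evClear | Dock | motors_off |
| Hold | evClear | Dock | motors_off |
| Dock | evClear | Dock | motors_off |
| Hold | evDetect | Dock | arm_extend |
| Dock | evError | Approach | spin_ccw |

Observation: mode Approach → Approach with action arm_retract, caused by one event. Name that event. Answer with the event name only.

try evDetect: (Approach, evDetect) → (Hold, motors_off)
try evContact: (Approach, evContact) → (Approach, arm_retract)  ← matches
try evError: (Approach, evError) → (Dock, motors_off)
try evClear: (Approach, evClear) → (Dock, motors_off)
try evStop: (Approach, evStop) → (Dock, arm_retract)

evContact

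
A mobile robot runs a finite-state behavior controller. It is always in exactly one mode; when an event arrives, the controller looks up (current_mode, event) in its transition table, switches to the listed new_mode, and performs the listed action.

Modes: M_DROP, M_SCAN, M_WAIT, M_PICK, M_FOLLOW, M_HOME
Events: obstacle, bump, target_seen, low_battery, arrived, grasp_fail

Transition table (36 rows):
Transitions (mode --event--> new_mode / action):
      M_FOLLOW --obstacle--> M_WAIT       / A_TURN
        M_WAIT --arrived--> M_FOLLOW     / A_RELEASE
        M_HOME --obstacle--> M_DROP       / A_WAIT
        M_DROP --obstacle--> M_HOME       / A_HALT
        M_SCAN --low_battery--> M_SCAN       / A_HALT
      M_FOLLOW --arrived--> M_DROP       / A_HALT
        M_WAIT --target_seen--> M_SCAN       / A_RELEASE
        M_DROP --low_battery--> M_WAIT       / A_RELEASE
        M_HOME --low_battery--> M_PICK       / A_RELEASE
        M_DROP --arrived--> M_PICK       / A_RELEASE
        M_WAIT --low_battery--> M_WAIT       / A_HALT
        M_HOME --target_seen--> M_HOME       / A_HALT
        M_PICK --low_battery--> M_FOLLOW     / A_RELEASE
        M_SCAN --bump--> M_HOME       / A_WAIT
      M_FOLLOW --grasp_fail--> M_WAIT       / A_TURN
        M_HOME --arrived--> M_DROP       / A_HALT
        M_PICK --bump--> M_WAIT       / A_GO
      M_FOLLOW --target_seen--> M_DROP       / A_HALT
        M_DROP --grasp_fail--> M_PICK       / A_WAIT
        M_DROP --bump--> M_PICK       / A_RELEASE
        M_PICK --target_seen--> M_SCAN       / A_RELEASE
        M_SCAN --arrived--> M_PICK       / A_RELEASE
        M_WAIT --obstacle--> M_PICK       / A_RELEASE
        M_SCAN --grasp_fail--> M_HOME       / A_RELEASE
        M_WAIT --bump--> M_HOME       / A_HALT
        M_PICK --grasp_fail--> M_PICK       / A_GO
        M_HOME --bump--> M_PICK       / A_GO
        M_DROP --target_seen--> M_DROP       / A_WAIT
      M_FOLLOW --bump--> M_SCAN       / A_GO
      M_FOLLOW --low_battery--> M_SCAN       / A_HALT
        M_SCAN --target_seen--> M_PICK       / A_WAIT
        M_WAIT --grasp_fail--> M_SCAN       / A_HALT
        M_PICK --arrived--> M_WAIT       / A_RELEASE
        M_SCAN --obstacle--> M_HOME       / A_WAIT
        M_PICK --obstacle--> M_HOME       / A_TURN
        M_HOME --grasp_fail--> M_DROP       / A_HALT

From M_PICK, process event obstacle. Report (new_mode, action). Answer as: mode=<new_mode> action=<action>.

current mode = M_PICK; filter table to that mode:
  (M_PICK, low_battery) → (M_FOLLOW, A_RELEASE)
  (M_PICK, bump) → (M_WAIT, A_GO)
  (M_PICK, target_seen) → (M_SCAN, A_RELEASE)
  (M_PICK, grasp_fail) → (M_PICK, A_GO)
  (M_PICK, arrived) → (M_WAIT, A_RELEASE)
  (M_PICK, obstacle) → (M_HOME, A_TURN)  ← event matches
event = obstacle selects (M_HOME, A_TURN)

mode=M_HOME action=A_TURN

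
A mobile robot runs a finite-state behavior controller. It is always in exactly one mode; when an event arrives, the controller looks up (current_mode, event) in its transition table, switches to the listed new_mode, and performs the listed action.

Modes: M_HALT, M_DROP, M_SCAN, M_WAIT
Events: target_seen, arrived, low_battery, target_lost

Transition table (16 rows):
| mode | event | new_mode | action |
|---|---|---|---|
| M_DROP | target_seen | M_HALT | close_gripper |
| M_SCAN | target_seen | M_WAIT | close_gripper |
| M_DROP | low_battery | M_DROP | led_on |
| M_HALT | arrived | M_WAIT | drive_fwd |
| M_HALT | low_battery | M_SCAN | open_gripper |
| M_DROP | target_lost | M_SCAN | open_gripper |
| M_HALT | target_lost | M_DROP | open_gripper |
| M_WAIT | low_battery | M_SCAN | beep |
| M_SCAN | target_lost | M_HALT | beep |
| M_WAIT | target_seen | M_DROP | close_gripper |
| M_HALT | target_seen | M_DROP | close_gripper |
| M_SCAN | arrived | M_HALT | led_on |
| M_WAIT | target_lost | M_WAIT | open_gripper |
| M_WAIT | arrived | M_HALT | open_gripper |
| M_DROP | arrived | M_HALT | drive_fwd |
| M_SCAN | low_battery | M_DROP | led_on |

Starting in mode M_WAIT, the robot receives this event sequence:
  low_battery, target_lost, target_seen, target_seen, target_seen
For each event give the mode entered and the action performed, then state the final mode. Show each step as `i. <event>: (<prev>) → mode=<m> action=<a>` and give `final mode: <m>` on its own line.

final mode: M_DROP

1. low_battery: (M_WAIT) → mode=M_SCAN action=beep
2. target_lost: (M_SCAN) → mode=M_HALT action=beep
3. target_seen: (M_HALT) → mode=M_DROP action=close_gripper
4. target_seen: (M_DROP) → mode=M_HALT action=close_gripper
5. target_seen: (M_HALT) → mode=M_DROP action=close_gripper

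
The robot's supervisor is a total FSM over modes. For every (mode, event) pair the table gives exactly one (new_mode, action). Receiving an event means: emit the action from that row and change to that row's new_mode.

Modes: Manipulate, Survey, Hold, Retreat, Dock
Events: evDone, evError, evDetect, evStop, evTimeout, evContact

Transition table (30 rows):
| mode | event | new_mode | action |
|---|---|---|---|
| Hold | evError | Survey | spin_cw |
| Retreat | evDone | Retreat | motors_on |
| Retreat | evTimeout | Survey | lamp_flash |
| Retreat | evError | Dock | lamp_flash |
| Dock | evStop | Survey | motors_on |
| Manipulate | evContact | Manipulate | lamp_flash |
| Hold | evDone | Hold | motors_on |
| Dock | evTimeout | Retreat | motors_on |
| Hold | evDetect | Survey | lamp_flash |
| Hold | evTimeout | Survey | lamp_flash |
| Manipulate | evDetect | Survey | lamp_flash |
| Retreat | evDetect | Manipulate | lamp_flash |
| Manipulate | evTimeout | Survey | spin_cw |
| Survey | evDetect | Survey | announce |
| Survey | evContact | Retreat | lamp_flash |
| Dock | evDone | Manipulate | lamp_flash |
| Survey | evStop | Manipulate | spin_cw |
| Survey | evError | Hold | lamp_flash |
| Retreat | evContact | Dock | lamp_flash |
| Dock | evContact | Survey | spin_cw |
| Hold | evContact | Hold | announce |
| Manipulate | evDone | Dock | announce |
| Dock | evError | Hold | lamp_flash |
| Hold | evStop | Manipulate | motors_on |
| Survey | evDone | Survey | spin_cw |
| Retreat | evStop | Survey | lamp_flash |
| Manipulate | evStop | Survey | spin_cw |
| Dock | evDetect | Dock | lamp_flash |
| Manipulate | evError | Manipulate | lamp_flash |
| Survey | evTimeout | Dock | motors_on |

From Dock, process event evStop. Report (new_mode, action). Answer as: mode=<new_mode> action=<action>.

current mode = Dock; filter table to that mode:
  (Dock, evStop) → (Survey, motors_on)  ← event matches
  (Dock, evTimeout) → (Retreat, motors_on)
  (Dock, evDone) → (Manipulate, lamp_flash)
  (Dock, evContact) → (Survey, spin_cw)
  (Dock, evError) → (Hold, lamp_flash)
  (Dock, evDetect) → (Dock, lamp_flash)
event = evStop selects (Survey, motors_on)

mode=Survey action=motors_on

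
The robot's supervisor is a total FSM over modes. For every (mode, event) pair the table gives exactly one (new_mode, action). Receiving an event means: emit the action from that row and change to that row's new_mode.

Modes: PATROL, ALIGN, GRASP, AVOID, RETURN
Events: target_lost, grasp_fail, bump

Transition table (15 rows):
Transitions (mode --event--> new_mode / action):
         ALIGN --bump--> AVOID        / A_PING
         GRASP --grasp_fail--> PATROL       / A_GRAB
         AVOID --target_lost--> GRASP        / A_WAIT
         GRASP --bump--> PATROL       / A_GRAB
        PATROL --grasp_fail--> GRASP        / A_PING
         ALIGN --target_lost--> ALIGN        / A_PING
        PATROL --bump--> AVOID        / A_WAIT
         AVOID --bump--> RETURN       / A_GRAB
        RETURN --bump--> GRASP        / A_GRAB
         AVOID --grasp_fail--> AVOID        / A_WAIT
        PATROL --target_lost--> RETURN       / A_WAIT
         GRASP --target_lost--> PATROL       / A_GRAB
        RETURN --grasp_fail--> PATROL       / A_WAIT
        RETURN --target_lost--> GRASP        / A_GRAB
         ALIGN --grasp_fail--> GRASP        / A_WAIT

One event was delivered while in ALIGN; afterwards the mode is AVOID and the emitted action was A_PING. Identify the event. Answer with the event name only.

bump

try target_lost: (ALIGN, target_lost) → (ALIGN, A_PING)
try grasp_fail: (ALIGN, grasp_fail) → (GRASP, A_WAIT)
try bump: (ALIGN, bump) → (AVOID, A_PING)  ← matches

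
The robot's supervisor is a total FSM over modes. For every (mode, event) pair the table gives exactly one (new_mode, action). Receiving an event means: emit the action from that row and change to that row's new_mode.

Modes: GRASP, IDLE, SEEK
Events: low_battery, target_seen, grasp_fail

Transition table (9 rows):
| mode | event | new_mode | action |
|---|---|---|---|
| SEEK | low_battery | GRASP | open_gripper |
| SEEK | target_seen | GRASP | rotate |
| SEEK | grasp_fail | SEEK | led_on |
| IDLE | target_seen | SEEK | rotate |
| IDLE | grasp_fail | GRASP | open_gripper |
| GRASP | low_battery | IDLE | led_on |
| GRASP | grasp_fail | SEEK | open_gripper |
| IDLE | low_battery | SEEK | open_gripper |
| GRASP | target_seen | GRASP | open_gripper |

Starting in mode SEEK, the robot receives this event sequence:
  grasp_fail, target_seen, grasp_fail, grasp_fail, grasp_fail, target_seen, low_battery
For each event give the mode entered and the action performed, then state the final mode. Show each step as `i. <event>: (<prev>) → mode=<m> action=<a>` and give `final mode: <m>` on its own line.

final mode: IDLE

1. grasp_fail: (SEEK) → mode=SEEK action=led_on
2. target_seen: (SEEK) → mode=GRASP action=rotate
3. grasp_fail: (GRASP) → mode=SEEK action=open_gripper
4. grasp_fail: (SEEK) → mode=SEEK action=led_on
5. grasp_fail: (SEEK) → mode=SEEK action=led_on
6. target_seen: (SEEK) → mode=GRASP action=rotate
7. low_battery: (GRASP) → mode=IDLE action=led_on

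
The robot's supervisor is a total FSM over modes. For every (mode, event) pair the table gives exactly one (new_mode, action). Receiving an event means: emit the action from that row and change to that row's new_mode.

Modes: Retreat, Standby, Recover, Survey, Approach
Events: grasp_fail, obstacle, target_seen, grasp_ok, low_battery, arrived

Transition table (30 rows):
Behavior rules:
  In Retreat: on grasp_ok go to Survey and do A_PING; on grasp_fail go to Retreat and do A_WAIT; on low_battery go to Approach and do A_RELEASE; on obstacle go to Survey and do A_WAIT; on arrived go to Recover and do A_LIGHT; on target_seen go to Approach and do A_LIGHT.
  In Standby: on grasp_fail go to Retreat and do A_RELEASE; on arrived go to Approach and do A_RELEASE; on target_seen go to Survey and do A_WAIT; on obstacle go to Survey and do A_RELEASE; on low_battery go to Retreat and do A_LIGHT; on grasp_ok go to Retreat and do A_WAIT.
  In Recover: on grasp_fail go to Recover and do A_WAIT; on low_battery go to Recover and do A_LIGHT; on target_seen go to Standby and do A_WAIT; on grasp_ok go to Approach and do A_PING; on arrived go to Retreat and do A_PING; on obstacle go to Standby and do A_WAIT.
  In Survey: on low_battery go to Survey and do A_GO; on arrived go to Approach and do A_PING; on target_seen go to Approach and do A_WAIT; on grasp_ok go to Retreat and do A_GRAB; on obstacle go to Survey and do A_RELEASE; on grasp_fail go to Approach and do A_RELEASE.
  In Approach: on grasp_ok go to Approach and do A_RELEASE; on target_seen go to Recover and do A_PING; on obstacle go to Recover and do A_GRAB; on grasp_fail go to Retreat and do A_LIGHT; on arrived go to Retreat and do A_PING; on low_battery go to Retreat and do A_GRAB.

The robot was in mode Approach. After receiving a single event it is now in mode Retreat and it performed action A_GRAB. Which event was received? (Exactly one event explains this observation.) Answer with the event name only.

try grasp_fail: (Approach, grasp_fail) → (Retreat, A_LIGHT)
try obstacle: (Approach, obstacle) → (Recover, A_GRAB)
try target_seen: (Approach, target_seen) → (Recover, A_PING)
try grasp_ok: (Approach, grasp_ok) → (Approach, A_RELEASE)
try low_battery: (Approach, low_battery) → (Retreat, A_GRAB)  ← matches
try arrived: (Approach, arrived) → (Retreat, A_PING)

low_battery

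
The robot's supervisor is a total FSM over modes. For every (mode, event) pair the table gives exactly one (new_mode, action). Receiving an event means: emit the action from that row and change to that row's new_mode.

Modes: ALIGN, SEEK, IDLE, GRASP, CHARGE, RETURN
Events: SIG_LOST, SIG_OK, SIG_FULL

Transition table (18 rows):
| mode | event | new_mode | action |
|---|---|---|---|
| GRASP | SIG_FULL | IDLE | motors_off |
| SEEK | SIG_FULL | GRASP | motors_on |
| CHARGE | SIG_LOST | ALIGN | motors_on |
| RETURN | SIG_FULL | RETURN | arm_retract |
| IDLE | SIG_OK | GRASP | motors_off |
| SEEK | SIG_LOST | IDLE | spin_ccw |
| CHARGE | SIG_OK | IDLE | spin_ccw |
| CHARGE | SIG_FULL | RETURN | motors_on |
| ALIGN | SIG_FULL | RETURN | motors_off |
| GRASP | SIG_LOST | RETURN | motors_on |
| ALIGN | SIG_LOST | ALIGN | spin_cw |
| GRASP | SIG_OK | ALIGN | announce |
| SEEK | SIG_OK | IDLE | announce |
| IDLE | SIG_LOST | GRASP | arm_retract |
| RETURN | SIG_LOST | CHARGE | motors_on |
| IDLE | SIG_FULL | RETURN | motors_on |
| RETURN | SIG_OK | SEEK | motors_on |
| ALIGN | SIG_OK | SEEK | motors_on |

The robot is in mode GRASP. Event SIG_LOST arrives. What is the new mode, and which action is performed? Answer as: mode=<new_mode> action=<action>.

mode=RETURN action=motors_on

current mode = GRASP; filter table to that mode:
  (GRASP, SIG_FULL) → (IDLE, motors_off)
  (GRASP, SIG_LOST) → (RETURN, motors_on)  ← event matches
  (GRASP, SIG_OK) → (ALIGN, announce)
event = SIG_LOST selects (RETURN, motors_on)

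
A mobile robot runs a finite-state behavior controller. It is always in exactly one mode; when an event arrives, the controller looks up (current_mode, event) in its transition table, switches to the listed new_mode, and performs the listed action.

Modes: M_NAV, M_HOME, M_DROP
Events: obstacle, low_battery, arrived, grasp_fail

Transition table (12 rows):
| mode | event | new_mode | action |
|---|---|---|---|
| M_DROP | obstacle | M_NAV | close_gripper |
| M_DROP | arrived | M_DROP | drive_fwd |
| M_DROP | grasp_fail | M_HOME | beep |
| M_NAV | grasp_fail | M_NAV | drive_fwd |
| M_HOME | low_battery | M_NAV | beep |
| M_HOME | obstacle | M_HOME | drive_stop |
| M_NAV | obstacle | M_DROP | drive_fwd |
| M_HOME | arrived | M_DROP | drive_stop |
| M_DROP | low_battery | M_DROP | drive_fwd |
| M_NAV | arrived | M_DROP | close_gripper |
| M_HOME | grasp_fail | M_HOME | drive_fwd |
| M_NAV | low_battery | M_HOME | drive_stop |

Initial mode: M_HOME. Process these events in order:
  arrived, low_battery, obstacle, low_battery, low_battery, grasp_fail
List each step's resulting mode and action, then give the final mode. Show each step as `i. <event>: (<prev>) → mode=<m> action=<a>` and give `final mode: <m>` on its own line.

1. arrived: (M_HOME) → mode=M_DROP action=drive_stop
2. low_battery: (M_DROP) → mode=M_DROP action=drive_fwd
3. obstacle: (M_DROP) → mode=M_NAV action=close_gripper
4. low_battery: (M_NAV) → mode=M_HOME action=drive_stop
5. low_battery: (M_HOME) → mode=M_NAV action=beep
6. grasp_fail: (M_NAV) → mode=M_NAV action=drive_fwd

final mode: M_NAV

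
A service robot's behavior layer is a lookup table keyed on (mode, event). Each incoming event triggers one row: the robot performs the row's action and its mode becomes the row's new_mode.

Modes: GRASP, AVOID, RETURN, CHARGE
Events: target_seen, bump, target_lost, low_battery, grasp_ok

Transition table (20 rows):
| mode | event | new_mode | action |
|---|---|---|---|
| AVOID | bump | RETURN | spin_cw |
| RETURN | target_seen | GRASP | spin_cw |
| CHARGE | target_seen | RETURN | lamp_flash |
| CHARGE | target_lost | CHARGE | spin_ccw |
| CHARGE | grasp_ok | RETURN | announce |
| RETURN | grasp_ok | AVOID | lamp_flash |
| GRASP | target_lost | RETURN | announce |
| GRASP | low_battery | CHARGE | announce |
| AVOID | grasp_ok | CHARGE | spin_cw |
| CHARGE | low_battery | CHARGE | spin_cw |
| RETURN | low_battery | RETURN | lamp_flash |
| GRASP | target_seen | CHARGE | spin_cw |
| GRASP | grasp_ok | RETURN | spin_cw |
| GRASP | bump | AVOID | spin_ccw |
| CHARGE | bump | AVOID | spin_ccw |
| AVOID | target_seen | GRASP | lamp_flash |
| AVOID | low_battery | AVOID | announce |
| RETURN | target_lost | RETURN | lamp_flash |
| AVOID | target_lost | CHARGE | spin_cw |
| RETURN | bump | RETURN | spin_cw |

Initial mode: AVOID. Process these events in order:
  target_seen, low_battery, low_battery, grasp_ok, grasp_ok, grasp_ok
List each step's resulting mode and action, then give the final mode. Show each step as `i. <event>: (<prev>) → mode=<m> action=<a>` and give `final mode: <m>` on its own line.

1. target_seen: (AVOID) → mode=GRASP action=lamp_flash
2. low_battery: (GRASP) → mode=CHARGE action=announce
3. low_battery: (CHARGE) → mode=CHARGE action=spin_cw
4. grasp_ok: (CHARGE) → mode=RETURN action=announce
5. grasp_ok: (RETURN) → mode=AVOID action=lamp_flash
6. grasp_ok: (AVOID) → mode=CHARGE action=spin_cw

final mode: CHARGE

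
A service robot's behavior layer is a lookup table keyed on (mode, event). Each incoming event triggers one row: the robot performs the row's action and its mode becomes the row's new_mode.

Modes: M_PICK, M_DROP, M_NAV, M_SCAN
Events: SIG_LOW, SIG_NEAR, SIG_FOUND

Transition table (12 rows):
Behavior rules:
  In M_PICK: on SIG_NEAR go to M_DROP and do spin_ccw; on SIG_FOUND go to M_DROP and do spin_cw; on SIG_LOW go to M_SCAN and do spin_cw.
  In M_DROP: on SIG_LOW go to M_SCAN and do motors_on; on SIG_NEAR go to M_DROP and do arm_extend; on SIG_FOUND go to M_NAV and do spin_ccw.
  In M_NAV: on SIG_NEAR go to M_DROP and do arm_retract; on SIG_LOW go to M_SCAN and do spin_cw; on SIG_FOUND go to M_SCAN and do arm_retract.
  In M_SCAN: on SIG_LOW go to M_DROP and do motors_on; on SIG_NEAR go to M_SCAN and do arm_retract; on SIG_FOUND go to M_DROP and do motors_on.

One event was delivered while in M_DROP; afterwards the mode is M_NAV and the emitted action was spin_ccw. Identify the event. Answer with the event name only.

SIG_FOUND

try SIG_LOW: (M_DROP, SIG_LOW) → (M_SCAN, motors_on)
try SIG_NEAR: (M_DROP, SIG_NEAR) → (M_DROP, arm_extend)
try SIG_FOUND: (M_DROP, SIG_FOUND) → (M_NAV, spin_ccw)  ← matches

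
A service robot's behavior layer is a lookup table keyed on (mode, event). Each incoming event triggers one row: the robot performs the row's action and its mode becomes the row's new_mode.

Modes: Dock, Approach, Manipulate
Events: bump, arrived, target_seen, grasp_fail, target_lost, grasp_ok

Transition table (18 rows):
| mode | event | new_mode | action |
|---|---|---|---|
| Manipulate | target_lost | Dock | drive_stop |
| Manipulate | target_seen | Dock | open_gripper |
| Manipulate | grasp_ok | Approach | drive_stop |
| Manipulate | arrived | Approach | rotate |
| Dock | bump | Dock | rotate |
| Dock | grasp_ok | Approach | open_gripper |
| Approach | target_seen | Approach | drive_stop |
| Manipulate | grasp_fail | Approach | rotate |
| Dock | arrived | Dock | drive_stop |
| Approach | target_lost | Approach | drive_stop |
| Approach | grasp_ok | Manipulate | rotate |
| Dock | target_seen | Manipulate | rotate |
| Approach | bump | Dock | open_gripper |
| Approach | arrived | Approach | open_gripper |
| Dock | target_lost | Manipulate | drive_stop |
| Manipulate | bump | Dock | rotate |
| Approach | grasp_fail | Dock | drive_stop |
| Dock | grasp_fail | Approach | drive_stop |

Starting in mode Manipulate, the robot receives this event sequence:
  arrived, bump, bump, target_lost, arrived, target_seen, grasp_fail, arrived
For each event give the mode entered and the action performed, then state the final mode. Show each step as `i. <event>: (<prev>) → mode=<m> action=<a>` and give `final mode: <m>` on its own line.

final mode: Dock

1. arrived: (Manipulate) → mode=Approach action=rotate
2. bump: (Approach) → mode=Dock action=open_gripper
3. bump: (Dock) → mode=Dock action=rotate
4. target_lost: (Dock) → mode=Manipulate action=drive_stop
5. arrived: (Manipulate) → mode=Approach action=rotate
6. target_seen: (Approach) → mode=Approach action=drive_stop
7. grasp_fail: (Approach) → mode=Dock action=drive_stop
8. arrived: (Dock) → mode=Dock action=drive_stop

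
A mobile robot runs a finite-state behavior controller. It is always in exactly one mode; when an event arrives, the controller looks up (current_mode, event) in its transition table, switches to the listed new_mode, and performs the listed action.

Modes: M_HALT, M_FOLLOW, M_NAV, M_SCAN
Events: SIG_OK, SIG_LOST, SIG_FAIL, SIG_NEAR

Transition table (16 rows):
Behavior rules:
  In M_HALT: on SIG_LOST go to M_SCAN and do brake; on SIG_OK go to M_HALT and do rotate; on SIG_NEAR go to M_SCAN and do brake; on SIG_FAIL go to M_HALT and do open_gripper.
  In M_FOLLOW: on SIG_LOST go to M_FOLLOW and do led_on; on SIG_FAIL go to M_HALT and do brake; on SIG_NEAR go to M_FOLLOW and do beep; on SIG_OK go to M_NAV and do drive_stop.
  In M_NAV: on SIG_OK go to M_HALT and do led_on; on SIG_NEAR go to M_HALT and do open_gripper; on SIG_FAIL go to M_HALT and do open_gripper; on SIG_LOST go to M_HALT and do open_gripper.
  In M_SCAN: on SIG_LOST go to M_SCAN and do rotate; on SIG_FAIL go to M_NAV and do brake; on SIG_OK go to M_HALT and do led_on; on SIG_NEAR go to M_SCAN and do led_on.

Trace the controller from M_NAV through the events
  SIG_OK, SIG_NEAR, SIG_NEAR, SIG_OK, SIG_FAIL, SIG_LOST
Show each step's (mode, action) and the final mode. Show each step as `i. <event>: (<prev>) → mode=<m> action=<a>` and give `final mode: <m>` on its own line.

final mode: M_SCAN

1. SIG_OK: (M_NAV) → mode=M_HALT action=led_on
2. SIG_NEAR: (M_HALT) → mode=M_SCAN action=brake
3. SIG_NEAR: (M_SCAN) → mode=M_SCAN action=led_on
4. SIG_OK: (M_SCAN) → mode=M_HALT action=led_on
5. SIG_FAIL: (M_HALT) → mode=M_HALT action=open_gripper
6. SIG_LOST: (M_HALT) → mode=M_SCAN action=brake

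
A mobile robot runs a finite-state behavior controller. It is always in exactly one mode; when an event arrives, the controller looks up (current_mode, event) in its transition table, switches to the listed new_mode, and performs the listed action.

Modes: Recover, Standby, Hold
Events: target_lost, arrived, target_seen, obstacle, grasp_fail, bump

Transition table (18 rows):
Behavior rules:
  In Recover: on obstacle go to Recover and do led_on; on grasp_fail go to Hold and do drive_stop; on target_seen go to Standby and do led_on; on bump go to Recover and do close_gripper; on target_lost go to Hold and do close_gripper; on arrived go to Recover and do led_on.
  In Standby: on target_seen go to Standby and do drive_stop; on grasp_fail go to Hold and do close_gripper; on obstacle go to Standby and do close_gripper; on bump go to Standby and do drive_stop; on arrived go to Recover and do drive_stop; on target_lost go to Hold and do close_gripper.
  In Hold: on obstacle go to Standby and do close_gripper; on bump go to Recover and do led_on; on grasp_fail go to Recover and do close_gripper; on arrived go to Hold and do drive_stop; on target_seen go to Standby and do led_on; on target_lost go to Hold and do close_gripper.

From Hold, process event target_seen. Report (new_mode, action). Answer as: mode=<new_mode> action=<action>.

current mode = Hold; filter table to that mode:
  (Hold, obstacle) → (Standby, close_gripper)
  (Hold, bump) → (Recover, led_on)
  (Hold, grasp_fail) → (Recover, close_gripper)
  (Hold, arrived) → (Hold, drive_stop)
  (Hold, target_seen) → (Standby, led_on)  ← event matches
  (Hold, target_lost) → (Hold, close_gripper)
event = target_seen selects (Standby, led_on)

mode=Standby action=led_on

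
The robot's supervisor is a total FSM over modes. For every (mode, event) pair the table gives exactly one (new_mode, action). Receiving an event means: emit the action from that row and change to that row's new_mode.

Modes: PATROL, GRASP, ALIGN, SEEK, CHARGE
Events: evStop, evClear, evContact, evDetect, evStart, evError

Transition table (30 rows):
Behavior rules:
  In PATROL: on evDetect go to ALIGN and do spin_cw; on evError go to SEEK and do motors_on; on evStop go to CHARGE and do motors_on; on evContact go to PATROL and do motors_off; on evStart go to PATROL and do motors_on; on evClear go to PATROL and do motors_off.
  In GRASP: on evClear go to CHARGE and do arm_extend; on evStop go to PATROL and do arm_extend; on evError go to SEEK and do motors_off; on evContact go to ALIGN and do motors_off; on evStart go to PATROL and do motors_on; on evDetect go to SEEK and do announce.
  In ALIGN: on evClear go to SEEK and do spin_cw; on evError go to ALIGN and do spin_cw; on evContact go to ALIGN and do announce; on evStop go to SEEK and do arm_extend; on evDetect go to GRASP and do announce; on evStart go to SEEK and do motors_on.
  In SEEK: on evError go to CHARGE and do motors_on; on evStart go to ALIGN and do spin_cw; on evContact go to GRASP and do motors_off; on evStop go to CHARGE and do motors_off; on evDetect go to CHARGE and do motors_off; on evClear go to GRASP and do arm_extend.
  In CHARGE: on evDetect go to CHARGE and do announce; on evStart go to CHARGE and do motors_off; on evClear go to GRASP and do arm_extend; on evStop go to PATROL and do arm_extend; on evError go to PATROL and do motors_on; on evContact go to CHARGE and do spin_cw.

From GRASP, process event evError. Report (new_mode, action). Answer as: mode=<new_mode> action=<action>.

mode=SEEK action=motors_off

current mode = GRASP; filter table to that mode:
  (GRASP, evClear) → (CHARGE, arm_extend)
  (GRASP, evStop) → (PATROL, arm_extend)
  (GRASP, evError) → (SEEK, motors_off)  ← event matches
  (GRASP, evContact) → (ALIGN, motors_off)
  (GRASP, evStart) → (PATROL, motors_on)
  (GRASP, evDetect) → (SEEK, announce)
event = evError selects (SEEK, motors_off)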